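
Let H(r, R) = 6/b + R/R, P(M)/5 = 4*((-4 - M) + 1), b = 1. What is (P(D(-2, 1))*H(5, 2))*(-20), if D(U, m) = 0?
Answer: 8400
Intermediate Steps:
P(M) = -60 - 20*M (P(M) = 5*(4*((-4 - M) + 1)) = 5*(4*(-3 - M)) = 5*(-12 - 4*M) = -60 - 20*M)
H(r, R) = 7 (H(r, R) = 6/1 + R/R = 6*1 + 1 = 6 + 1 = 7)
(P(D(-2, 1))*H(5, 2))*(-20) = ((-60 - 20*0)*7)*(-20) = ((-60 + 0)*7)*(-20) = -60*7*(-20) = -420*(-20) = 8400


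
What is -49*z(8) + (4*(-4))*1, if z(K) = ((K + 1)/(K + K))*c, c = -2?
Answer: 313/8 ≈ 39.125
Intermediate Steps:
z(K) = -(1 + K)/K (z(K) = ((K + 1)/(K + K))*(-2) = ((1 + K)/((2*K)))*(-2) = ((1 + K)*(1/(2*K)))*(-2) = ((1 + K)/(2*K))*(-2) = -(1 + K)/K)
-49*z(8) + (4*(-4))*1 = -49*(-1 - 1*8)/8 + (4*(-4))*1 = -49*(-1 - 8)/8 - 16*1 = -49*(-9)/8 - 16 = -49*(-9/8) - 16 = 441/8 - 16 = 313/8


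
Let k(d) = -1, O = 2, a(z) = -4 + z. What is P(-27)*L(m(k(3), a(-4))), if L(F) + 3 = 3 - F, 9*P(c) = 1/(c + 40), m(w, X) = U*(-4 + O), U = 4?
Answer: 8/117 ≈ 0.068376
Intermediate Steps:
m(w, X) = -8 (m(w, X) = 4*(-4 + 2) = 4*(-2) = -8)
P(c) = 1/(9*(40 + c)) (P(c) = 1/(9*(c + 40)) = 1/(9*(40 + c)))
L(F) = -F (L(F) = -3 + (3 - F) = -F)
P(-27)*L(m(k(3), a(-4))) = (1/(9*(40 - 27)))*(-1*(-8)) = ((⅑)/13)*8 = ((⅑)*(1/13))*8 = (1/117)*8 = 8/117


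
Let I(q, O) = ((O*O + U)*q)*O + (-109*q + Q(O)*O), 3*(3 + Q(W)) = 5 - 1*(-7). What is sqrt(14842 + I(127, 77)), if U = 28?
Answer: 3*sqrt(6472731) ≈ 7632.5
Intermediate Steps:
Q(W) = 1 (Q(W) = -3 + (5 - 1*(-7))/3 = -3 + (5 + 7)/3 = -3 + (1/3)*12 = -3 + 4 = 1)
I(q, O) = O - 109*q + O*q*(28 + O**2) (I(q, O) = ((O*O + 28)*q)*O + (-109*q + 1*O) = ((O**2 + 28)*q)*O + (-109*q + O) = ((28 + O**2)*q)*O + (O - 109*q) = (q*(28 + O**2))*O + (O - 109*q) = O*q*(28 + O**2) + (O - 109*q) = O - 109*q + O*q*(28 + O**2))
sqrt(14842 + I(127, 77)) = sqrt(14842 + (77 - 109*127 + 127*77**3 + 28*77*127)) = sqrt(14842 + (77 - 13843 + 127*456533 + 273812)) = sqrt(14842 + (77 - 13843 + 57979691 + 273812)) = sqrt(14842 + 58239737) = sqrt(58254579) = 3*sqrt(6472731)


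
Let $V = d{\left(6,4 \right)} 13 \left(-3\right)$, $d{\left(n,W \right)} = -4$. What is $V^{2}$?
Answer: $24336$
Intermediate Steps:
$V = 156$ ($V = - 4 \cdot 13 \left(-3\right) = \left(-4\right) \left(-39\right) = 156$)
$V^{2} = 156^{2} = 24336$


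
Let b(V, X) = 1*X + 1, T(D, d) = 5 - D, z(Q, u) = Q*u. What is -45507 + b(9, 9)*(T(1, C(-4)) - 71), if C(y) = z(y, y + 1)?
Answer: -46177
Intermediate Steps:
C(y) = y*(1 + y) (C(y) = y*(y + 1) = y*(1 + y))
b(V, X) = 1 + X (b(V, X) = X + 1 = 1 + X)
-45507 + b(9, 9)*(T(1, C(-4)) - 71) = -45507 + (1 + 9)*((5 - 1*1) - 71) = -45507 + 10*((5 - 1) - 71) = -45507 + 10*(4 - 71) = -45507 + 10*(-67) = -45507 - 670 = -46177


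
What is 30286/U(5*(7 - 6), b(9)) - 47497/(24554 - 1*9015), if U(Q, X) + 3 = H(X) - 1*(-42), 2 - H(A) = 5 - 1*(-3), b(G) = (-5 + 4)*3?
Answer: 469046753/512787 ≈ 914.70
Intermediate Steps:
b(G) = -3 (b(G) = -1*3 = -3)
H(A) = -6 (H(A) = 2 - (5 - 1*(-3)) = 2 - (5 + 3) = 2 - 1*8 = 2 - 8 = -6)
U(Q, X) = 33 (U(Q, X) = -3 + (-6 - 1*(-42)) = -3 + (-6 + 42) = -3 + 36 = 33)
30286/U(5*(7 - 6), b(9)) - 47497/(24554 - 1*9015) = 30286/33 - 47497/(24554 - 1*9015) = 30286*(1/33) - 47497/(24554 - 9015) = 30286/33 - 47497/15539 = 469046753/512787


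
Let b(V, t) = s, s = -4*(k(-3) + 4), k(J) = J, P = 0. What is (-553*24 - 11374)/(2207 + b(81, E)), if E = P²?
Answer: -24646/2203 ≈ -11.187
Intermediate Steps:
E = 0 (E = 0² = 0)
s = -4 (s = -4*(-3 + 4) = -4*1 = -4)
b(V, t) = -4
(-553*24 - 11374)/(2207 + b(81, E)) = (-553*24 - 11374)/(2207 - 4) = (-13272 - 11374)/2203 = -24646*1/2203 = -24646/2203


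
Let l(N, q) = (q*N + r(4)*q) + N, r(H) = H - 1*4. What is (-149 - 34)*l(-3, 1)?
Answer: 1098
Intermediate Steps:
r(H) = -4 + H (r(H) = H - 4 = -4 + H)
l(N, q) = N + N*q (l(N, q) = (q*N + (-4 + 4)*q) + N = (N*q + 0*q) + N = (N*q + 0) + N = N*q + N = N + N*q)
(-149 - 34)*l(-3, 1) = (-149 - 34)*(-3*(1 + 1)) = -(-549)*2 = -183*(-6) = 1098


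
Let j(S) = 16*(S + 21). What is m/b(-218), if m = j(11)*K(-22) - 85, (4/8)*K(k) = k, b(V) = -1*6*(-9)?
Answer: -22613/54 ≈ -418.76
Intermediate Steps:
b(V) = 54 (b(V) = -6*(-9) = 54)
K(k) = 2*k
j(S) = 336 + 16*S (j(S) = 16*(21 + S) = 336 + 16*S)
m = -22613 (m = (336 + 16*11)*(2*(-22)) - 85 = (336 + 176)*(-44) - 85 = 512*(-44) - 85 = -22528 - 85 = -22613)
m/b(-218) = -22613/54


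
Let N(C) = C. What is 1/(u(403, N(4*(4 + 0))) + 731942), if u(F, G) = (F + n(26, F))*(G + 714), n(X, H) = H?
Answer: 1/1320322 ≈ 7.5739e-7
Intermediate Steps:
u(F, G) = 2*F*(714 + G) (u(F, G) = (F + F)*(G + 714) = (2*F)*(714 + G) = 2*F*(714 + G))
1/(u(403, N(4*(4 + 0))) + 731942) = 1/(2*403*(714 + 4*(4 + 0)) + 731942) = 1/(2*403*(714 + 4*4) + 731942) = 1/(2*403*(714 + 16) + 731942) = 1/(2*403*730 + 731942) = 1/(588380 + 731942) = 1/1320322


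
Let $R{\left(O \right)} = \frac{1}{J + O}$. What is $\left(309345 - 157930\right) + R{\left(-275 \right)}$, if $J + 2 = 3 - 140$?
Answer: $\frac{62685809}{414} \approx 1.5142 \cdot 10^{5}$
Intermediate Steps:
$J = -139$ ($J = -2 + \left(3 - 140\right) = -2 - 137 = -139$)
$R{\left(O \right)} = \frac{1}{-139 + O}$
$\left(309345 - 157930\right) + R{\left(-275 \right)} = \left(309345 - 157930\right) + \frac{1}{-139 - 275} = 151415 + \frac{1}{-414} = 151415 - \frac{1}{414} = \frac{62685809}{414}$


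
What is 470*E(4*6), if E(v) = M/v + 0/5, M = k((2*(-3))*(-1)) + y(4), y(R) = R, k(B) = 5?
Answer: 705/4 ≈ 176.25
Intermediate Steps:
M = 9 (M = 5 + 4 = 9)
E(v) = 9/v (E(v) = 9/v + 0/5 = 9/v + 0*(1/5) = 9/v + 0 = 9/v)
470*E(4*6) = 470*(9/((4*6))) = 470*(9/24) = 470*(9*(1/24)) = 470*(3/8) = 705/4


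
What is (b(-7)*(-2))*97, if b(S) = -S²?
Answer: 9506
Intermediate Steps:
(b(-7)*(-2))*97 = (-1*(-7)²*(-2))*97 = (-1*49*(-2))*97 = -49*(-2)*97 = 98*97 = 9506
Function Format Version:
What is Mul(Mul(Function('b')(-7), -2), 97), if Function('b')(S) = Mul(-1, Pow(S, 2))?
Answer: 9506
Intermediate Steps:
Mul(Mul(Function('b')(-7), -2), 97) = Mul(Mul(Mul(-1, Pow(-7, 2)), -2), 97) = Mul(Mul(Mul(-1, 49), -2), 97) = Mul(Mul(-49, -2), 97) = Mul(98, 97) = 9506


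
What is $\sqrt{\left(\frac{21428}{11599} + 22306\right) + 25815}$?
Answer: $\frac{\sqrt{6474293944293}}{11599} \approx 219.37$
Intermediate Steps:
$\sqrt{\left(\frac{21428}{11599} + 22306\right) + 25815} = \sqrt{\frac{258748722}{11599} + 25815} = \sqrt{\frac{558176907}{11599}} = \frac{\sqrt{6474293944293}}{11599}$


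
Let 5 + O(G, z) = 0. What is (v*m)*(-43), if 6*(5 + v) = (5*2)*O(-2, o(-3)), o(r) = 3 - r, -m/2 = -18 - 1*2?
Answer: 68800/3 ≈ 22933.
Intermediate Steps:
m = 40 (m = -2*(-18 - 1*2) = -2*(-18 - 2) = -2*(-20) = 40)
O(G, z) = -5 (O(G, z) = -5 + 0 = -5)
v = -40/3 (v = -5 + ((5*2)*(-5))/6 = -5 + (10*(-5))/6 = -5 + (1/6)*(-50) = -5 - 25/3 = -40/3 ≈ -13.333)
(v*m)*(-43) = -40/3*40*(-43) = -1600/3*(-43) = 68800/3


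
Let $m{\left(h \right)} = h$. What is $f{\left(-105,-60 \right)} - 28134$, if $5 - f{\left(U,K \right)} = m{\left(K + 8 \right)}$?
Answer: $-28077$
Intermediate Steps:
$f{\left(U,K \right)} = -3 - K$ ($f{\left(U,K \right)} = 5 - \left(K + 8\right) = 5 - \left(8 + K\right) = -3 - K$)
$f{\left(-105,-60 \right)} - 28134 = \left(-3 - -60\right) - 28134 = \left(-3 + 60\right) - 28134 = 57 - 28134 = -28077$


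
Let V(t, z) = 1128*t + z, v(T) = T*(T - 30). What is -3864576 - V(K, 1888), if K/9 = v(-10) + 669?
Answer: -14718952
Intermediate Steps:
v(T) = T*(-30 + T)
K = 9621 (K = 9*(-10*(-30 - 10) + 669) = 9*(-10*(-40) + 669) = 9*(400 + 669) = 9*1069 = 9621)
V(t, z) = z + 1128*t
-3864576 - V(K, 1888) = -3864576 - (1888 + 1128*9621) = -3864576 - (1888 + 10852488) = -3864576 - 1*10854376 = -3864576 - 10854376 = -14718952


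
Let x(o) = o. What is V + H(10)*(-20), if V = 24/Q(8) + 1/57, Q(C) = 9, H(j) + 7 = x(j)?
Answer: -1089/19 ≈ -57.316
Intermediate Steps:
H(j) = -7 + j
V = 51/19 (V = 24/9 + 1/57 = 24*(⅑) + 1*(1/57) = 8/3 + 1/57 = 51/19 ≈ 2.6842)
V + H(10)*(-20) = 51/19 + (-7 + 10)*(-20) = 51/19 + 3*(-20) = 51/19 - 60 = -1089/19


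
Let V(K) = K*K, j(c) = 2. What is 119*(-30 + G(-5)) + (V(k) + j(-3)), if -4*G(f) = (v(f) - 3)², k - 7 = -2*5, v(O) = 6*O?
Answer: -143827/4 ≈ -35957.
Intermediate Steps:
k = -3 (k = 7 - 2*5 = 7 - 10 = -3)
V(K) = K²
G(f) = -(-3 + 6*f)²/4 (G(f) = -(6*f - 3)²/4 = -(-3 + 6*f)²/4)
119*(-30 + G(-5)) + (V(k) + j(-3)) = 119*(-30 - 9*(-1 + 2*(-5))²/4) + ((-3)² + 2) = 119*(-30 - 9*(-1 - 10)²/4) + (9 + 2) = 119*(-30 - 9/4*(-11)²) + 11 = 119*(-30 - 9/4*121) + 11 = 119*(-30 - 1089/4) + 11 = 119*(-1209/4) + 11 = -143871/4 + 11 = -143827/4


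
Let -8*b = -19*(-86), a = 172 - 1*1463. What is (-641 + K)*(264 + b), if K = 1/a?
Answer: -49445037/1291 ≈ -38300.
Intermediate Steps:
a = -1291 (a = 172 - 1463 = -1291)
K = -1/1291 (K = 1/(-1291) = -1/1291 ≈ -0.00077459)
b = -817/4 (b = -(-19)*(-86)/8 = -⅛*1634 = -817/4 ≈ -204.25)
(-641 + K)*(264 + b) = (-641 - 1/1291)*(264 - 817/4) = -827532/1291*239/4 = -49445037/1291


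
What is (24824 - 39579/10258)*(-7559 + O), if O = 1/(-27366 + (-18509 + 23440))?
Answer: -21588743999525079/115069115 ≈ -1.8762e+8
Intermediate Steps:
O = -1/22435 (O = 1/(-27366 + 4931) = 1/(-22435) = -1/22435 ≈ -4.4573e-5)
(24824 - 39579/10258)*(-7559 + O) = (24824 - 39579/10258)*(-7559 - 1/22435) = (24824 - 39579*1/10258)*(-169586166/22435) = (24824 - 39579/10258)*(-169586166/22435) = (254605013/10258)*(-169586166/22435) = -21588743999525079/115069115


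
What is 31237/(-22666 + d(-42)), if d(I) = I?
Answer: -31237/22708 ≈ -1.3756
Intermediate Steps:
31237/(-22666 + d(-42)) = 31237/(-22666 - 42) = 31237/(-22708) = 31237*(-1/22708) = -31237/22708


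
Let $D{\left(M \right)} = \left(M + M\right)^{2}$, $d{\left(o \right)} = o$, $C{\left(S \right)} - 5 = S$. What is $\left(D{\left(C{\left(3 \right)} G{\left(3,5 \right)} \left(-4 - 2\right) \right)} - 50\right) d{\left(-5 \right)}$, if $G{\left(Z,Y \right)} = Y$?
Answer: $-1151750$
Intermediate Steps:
$C{\left(S \right)} = 5 + S$
$D{\left(M \right)} = 4 M^{2}$ ($D{\left(M \right)} = \left(2 M\right)^{2} = 4 M^{2}$)
$\left(D{\left(C{\left(3 \right)} G{\left(3,5 \right)} \left(-4 - 2\right) \right)} - 50\right) d{\left(-5 \right)} = \left(4 \left(\left(5 + 3\right) 5 \left(-4 - 2\right)\right)^{2} - 50\right) \left(-5\right) = \left(4 \left(8 \cdot 5 \left(-6\right)\right)^{2} - 50\right) \left(-5\right) = \left(4 \left(40 \left(-6\right)\right)^{2} - 50\right) \left(-5\right) = \left(4 \left(-240\right)^{2} - 50\right) \left(-5\right) = \left(4 \cdot 57600 - 50\right) \left(-5\right) = \left(230400 - 50\right) \left(-5\right) = 230350 \left(-5\right) = -1151750$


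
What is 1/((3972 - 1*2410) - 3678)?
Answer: -1/2116 ≈ -0.00047259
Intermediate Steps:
1/((3972 - 1*2410) - 3678) = 1/((3972 - 2410) - 3678) = 1/(1562 - 3678) = 1/(-2116) = -1/2116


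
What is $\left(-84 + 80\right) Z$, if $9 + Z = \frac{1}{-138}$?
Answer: $\frac{2486}{69} \approx 36.029$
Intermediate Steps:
$Z = - \frac{1243}{138}$ ($Z = -9 + \frac{1}{-138} = -9 - \frac{1}{138} = - \frac{1243}{138} \approx -9.0072$)
$\left(-84 + 80\right) Z = \left(-84 + 80\right) \left(- \frac{1243}{138}\right) = \left(-4\right) \left(- \frac{1243}{138}\right) = \frac{2486}{69}$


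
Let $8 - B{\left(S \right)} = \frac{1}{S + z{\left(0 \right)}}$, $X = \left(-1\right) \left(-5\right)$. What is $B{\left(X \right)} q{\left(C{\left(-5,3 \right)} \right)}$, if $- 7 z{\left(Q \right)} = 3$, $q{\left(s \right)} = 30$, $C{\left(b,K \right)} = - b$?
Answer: $\frac{3735}{16} \approx 233.44$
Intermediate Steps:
$z{\left(Q \right)} = - \frac{3}{7}$ ($z{\left(Q \right)} = \left(- \frac{1}{7}\right) 3 = - \frac{3}{7}$)
$X = 5$
$B{\left(S \right)} = 8 - \frac{1}{- \frac{3}{7} + S}$ ($B{\left(S \right)} = 8 - \frac{1}{S - \frac{3}{7}} = 8 - \frac{1}{- \frac{3}{7} + S}$)
$B{\left(X \right)} q{\left(C{\left(-5,3 \right)} \right)} = \frac{-31 + 56 \cdot 5}{-3 + 7 \cdot 5} \cdot 30 = \frac{-31 + 280}{-3 + 35} \cdot 30 = \frac{1}{32} \cdot 249 \cdot 30 = \frac{249}{32} \cdot 30 = \frac{3735}{16}$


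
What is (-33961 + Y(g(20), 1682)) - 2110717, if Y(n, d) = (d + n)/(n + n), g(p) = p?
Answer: -42892709/20 ≈ -2.1446e+6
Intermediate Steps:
Y(n, d) = (d + n)/(2*n) (Y(n, d) = (d + n)/((2*n)) = (d + n)*(1/(2*n)) = (d + n)/(2*n))
(-33961 + Y(g(20), 1682)) - 2110717 = (-33961 + (½)*(1682 + 20)/20) - 2110717 = (-33961 + (½)*(1/20)*1702) - 2110717 = (-33961 + 851/20) - 2110717 = -678369/20 - 2110717 = -42892709/20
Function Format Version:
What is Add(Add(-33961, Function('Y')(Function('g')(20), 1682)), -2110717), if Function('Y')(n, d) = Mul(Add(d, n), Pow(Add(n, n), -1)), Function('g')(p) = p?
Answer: Rational(-42892709, 20) ≈ -2.1446e+6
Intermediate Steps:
Function('Y')(n, d) = Mul(Rational(1, 2), Pow(n, -1), Add(d, n)) (Function('Y')(n, d) = Mul(Add(d, n), Pow(Mul(2, n), -1)) = Mul(Add(d, n), Mul(Rational(1, 2), Pow(n, -1))) = Mul(Rational(1, 2), Pow(n, -1), Add(d, n)))
Add(Add(-33961, Function('Y')(Function('g')(20), 1682)), -2110717) = Add(Add(-33961, Mul(Rational(1, 2), Pow(20, -1), Add(1682, 20))), -2110717) = Add(Add(-33961, Mul(Rational(1, 2), Rational(1, 20), 1702)), -2110717) = Add(Add(-33961, Rational(851, 20)), -2110717) = Add(Rational(-678369, 20), -2110717) = Rational(-42892709, 20)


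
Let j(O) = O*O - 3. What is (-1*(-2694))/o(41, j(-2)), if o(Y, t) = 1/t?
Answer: 2694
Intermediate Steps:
j(O) = -3 + O² (j(O) = O² - 3 = -3 + O²)
(-1*(-2694))/o(41, j(-2)) = (-1*(-2694))/(1/(-3 + (-2)²)) = 2694/(1/(-3 + 4)) = 2694/(1/1) = 2694/1 = 2694*1 = 2694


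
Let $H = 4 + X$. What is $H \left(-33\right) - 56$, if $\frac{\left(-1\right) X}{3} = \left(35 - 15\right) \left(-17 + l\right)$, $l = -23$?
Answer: $-79388$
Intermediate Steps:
$X = 2400$ ($X = - 3 \left(35 - 15\right) \left(-17 - 23\right) = - 3 \cdot 20 \left(-40\right) = \left(-3\right) \left(-800\right) = 2400$)
$H = 2404$ ($H = 4 + 2400 = 2404$)
$H \left(-33\right) - 56 = 2404 \left(-33\right) - 56 = -79332 - 56 = -79388$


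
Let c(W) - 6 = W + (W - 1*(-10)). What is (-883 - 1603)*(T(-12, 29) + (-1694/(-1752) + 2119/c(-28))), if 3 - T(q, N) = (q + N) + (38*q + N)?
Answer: -3930725227/4380 ≈ -8.9743e+5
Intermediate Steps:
c(W) = 16 + 2*W (c(W) = 6 + (W + (W - 1*(-10))) = 6 + (W + (W + 10)) = 6 + (W + (10 + W)) = 6 + (10 + 2*W) = 16 + 2*W)
T(q, N) = 3 - 39*q - 2*N (T(q, N) = 3 - ((q + N) + (38*q + N)) = 3 - ((N + q) + (N + 38*q)) = 3 - (2*N + 39*q) = 3 + (-39*q - 2*N) = 3 - 39*q - 2*N)
(-883 - 1603)*(T(-12, 29) + (-1694/(-1752) + 2119/c(-28))) = (-883 - 1603)*((3 - 39*(-12) - 2*29) + (-1694/(-1752) + 2119/(16 + 2*(-28)))) = -2486*((3 + 468 - 58) + (-1694*(-1/1752) + 2119/(16 - 56))) = -2486*(413 + (847/876 + 2119/(-40))) = -2486*(413 + (847/876 + 2119*(-1/40))) = -2486*(413 + (847/876 - 2119/40)) = -2486*(413 - 455591/8760) = -2486*3162289/8760 = -3930725227/4380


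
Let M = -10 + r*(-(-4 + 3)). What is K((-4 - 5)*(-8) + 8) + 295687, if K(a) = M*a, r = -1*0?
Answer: 294887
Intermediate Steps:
r = 0
M = -10 (M = -10 + 0*(-(-4 + 3)) = -10 + 0*(-1*(-1)) = -10 + 0*1 = -10 + 0 = -10)
K(a) = -10*a
K((-4 - 5)*(-8) + 8) + 295687 = -10*((-4 - 5)*(-8) + 8) + 295687 = -10*(-9*(-8) + 8) + 295687 = -10*(72 + 8) + 295687 = -10*80 + 295687 = -800 + 295687 = 294887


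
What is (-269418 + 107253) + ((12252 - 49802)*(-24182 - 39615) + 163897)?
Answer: 2395579082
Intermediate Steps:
(-269418 + 107253) + ((12252 - 49802)*(-24182 - 39615) + 163897) = -162165 + (-37550*(-63797) + 163897) = -162165 + (2395577350 + 163897) = -162165 + 2395741247 = 2395579082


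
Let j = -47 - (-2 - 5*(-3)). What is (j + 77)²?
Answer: 289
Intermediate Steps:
j = -60 (j = -47 - (-2 + 15) = -47 - 1*13 = -47 - 13 = -60)
(j + 77)² = (-60 + 77)² = 17² = 289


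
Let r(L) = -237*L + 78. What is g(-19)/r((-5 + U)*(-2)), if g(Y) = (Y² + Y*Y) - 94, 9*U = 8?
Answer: -471/1403 ≈ -0.33571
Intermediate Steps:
U = 8/9 (U = (⅑)*8 = 8/9 ≈ 0.88889)
g(Y) = -94 + 2*Y² (g(Y) = (Y² + Y²) - 94 = 2*Y² - 94 = -94 + 2*Y²)
r(L) = 78 - 237*L
g(-19)/r((-5 + U)*(-2)) = (-94 + 2*(-19)²)/(78 - 237*(-5 + 8/9)*(-2)) = (-94 + 2*361)/(78 - (-2923)*(-2)/3) = (-94 + 722)/(78 - 237*74/9) = 628/(78 - 5846/3) = 628/(-5612/3) = 628*(-3/5612) = -471/1403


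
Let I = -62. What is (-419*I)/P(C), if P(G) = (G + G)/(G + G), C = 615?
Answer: 25978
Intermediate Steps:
P(G) = 1 (P(G) = (2*G)/((2*G)) = (2*G)*(1/(2*G)) = 1)
(-419*I)/P(C) = -419*(-62)/1 = 25978*1 = 25978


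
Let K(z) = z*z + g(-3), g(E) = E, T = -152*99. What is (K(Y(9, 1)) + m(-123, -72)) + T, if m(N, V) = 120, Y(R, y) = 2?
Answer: -14927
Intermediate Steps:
T = -15048
K(z) = -3 + z² (K(z) = z*z - 3 = z² - 3 = -3 + z²)
(K(Y(9, 1)) + m(-123, -72)) + T = ((-3 + 2²) + 120) - 15048 = ((-3 + 4) + 120) - 15048 = (1 + 120) - 15048 = 121 - 15048 = -14927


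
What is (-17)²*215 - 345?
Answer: 61790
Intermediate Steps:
(-17)²*215 - 345 = 289*215 - 345 = 62135 - 345 = 61790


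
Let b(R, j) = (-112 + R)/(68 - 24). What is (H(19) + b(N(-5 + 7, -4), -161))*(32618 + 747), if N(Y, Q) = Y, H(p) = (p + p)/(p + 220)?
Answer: -37335435/478 ≈ -78108.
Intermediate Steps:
H(p) = 2*p/(220 + p) (H(p) = (2*p)/(220 + p) = 2*p/(220 + p))
b(R, j) = -28/11 + R/44 (b(R, j) = (-112 + R)/44 = (-112 + R)*(1/44) = -28/11 + R/44)
(H(19) + b(N(-5 + 7, -4), -161))*(32618 + 747) = (2*19/(220 + 19) + (-28/11 + (-5 + 7)/44))*(32618 + 747) = (2*19/239 + (-28/11 + (1/44)*2))*33365 = (2*19*(1/239) + (-28/11 + 1/22))*33365 = (38/239 - 5/2)*33365 = -1119/478*33365 = -37335435/478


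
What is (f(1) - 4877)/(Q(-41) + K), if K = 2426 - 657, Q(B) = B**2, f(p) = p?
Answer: -106/75 ≈ -1.4133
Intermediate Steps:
K = 1769
(f(1) - 4877)/(Q(-41) + K) = (1 - 4877)/((-41)**2 + 1769) = -4876/(1681 + 1769) = -4876/3450 = -4876*1/3450 = -106/75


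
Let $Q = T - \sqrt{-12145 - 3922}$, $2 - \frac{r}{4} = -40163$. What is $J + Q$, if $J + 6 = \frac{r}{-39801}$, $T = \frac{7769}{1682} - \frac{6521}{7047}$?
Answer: $- \frac{34395533489}{5422567842} - i \sqrt{16067} \approx -6.343 - 126.76 i$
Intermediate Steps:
$r = 160660$ ($r = 8 - -160652 = 8 + 160652 = 160660$)
$T = \frac{1509649}{408726}$ ($T = 7769 \cdot \frac{1}{1682} - \frac{6521}{7047} = \frac{7769}{1682} - \frac{6521}{7047} = \frac{1509649}{408726} \approx 3.6935$)
$J = - \frac{399466}{39801}$ ($J = -6 + \frac{160660}{-39801} = -6 + 160660 \left(- \frac{1}{39801}\right) = -6 - \frac{160660}{39801} = - \frac{399466}{39801} \approx -10.037$)
$Q = \frac{1509649}{408726} - i \sqrt{16067}$ ($Q = \frac{1509649}{408726} - \sqrt{-12145 - 3922} = \frac{1509649}{408726} - \sqrt{-16067} = \frac{1509649}{408726} - i \sqrt{16067} \approx 3.6935 - 126.76 i$)
$J + Q = - \frac{399466}{39801} + \left(\frac{1509649}{408726} - i \sqrt{16067}\right) = - \frac{34395533489}{5422567842} - i \sqrt{16067}$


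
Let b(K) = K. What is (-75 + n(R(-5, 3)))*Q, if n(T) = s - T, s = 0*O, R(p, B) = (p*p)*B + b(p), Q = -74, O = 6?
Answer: 10730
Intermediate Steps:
R(p, B) = p + B*p² (R(p, B) = (p*p)*B + p = p²*B + p = B*p² + p = p + B*p²)
s = 0 (s = 0*6 = 0)
n(T) = -T (n(T) = 0 - T = -T)
(-75 + n(R(-5, 3)))*Q = (-75 - (-5)*(1 + 3*(-5)))*(-74) = (-75 - (-5)*(1 - 15))*(-74) = (-75 - (-5)*(-14))*(-74) = (-75 - 1*70)*(-74) = (-75 - 70)*(-74) = -145*(-74) = 10730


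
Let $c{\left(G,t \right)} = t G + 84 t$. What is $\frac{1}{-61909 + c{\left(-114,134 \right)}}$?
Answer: $- \frac{1}{65929} \approx -1.5168 \cdot 10^{-5}$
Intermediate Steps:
$c{\left(G,t \right)} = 84 t + G t$ ($c{\left(G,t \right)} = G t + 84 t = 84 t + G t$)
$\frac{1}{-61909 + c{\left(-114,134 \right)}} = \frac{1}{-61909 + 134 \left(84 - 114\right)} = \frac{1}{-61909 + 134 \left(-30\right)} = \frac{1}{-61909 - 4020} = \frac{1}{-65929} = - \frac{1}{65929}$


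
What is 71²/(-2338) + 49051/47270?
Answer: -30901708/27629315 ≈ -1.1184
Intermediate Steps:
71²/(-2338) + 49051/47270 = 5041*(-1/2338) + 49051*(1/47270) = -5041/2338 + 49051/47270 = -30901708/27629315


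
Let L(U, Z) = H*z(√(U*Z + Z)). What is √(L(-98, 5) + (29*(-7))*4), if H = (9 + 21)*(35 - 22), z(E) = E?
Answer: √(-812 + 390*I*√485) ≈ 62.511 + 68.699*I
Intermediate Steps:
H = 390 (H = 30*13 = 390)
L(U, Z) = 390*√(Z + U*Z) (L(U, Z) = 390*√(U*Z + Z) = 390*√(Z + U*Z))
√(L(-98, 5) + (29*(-7))*4) = √(390*√(5*(1 - 98)) + (29*(-7))*4) = √(390*√(5*(-97)) - 203*4) = √(390*√(-485) - 812) = √(390*(I*√485) - 812) = √(390*I*√485 - 812) = √(-812 + 390*I*√485)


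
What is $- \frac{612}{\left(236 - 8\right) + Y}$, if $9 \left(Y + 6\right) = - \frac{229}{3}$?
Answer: $- \frac{16524}{5765} \approx -2.8663$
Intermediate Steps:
$Y = - \frac{391}{27}$ ($Y = -6 + \frac{\left(-229\right) \frac{1}{3}}{9} = -6 + \frac{1}{9} \left(- \frac{229}{3}\right) = -6 - \frac{229}{27} = - \frac{391}{27} \approx -14.481$)
$- \frac{612}{\left(236 - 8\right) + Y} = - \frac{612}{\left(236 - 8\right) - \frac{391}{27}} = - \frac{612}{228 - \frac{391}{27}} = - \frac{612}{\frac{5765}{27}} = \left(-612\right) \frac{27}{5765} = - \frac{16524}{5765}$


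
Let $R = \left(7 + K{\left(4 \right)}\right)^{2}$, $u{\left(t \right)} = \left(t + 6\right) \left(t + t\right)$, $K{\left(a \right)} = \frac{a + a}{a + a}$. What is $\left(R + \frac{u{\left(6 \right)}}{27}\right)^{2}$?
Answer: $\frac{43264}{9} \approx 4807.1$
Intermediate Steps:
$K{\left(a \right)} = 1$ ($K{\left(a \right)} = \frac{2 a}{2 a} = 2 a \frac{1}{2 a} = 1$)
$u{\left(t \right)} = 2 t \left(6 + t\right)$ ($u{\left(t \right)} = \left(6 + t\right) 2 t = 2 t \left(6 + t\right)$)
$R = 64$ ($R = \left(7 + 1\right)^{2} = 8^{2} = 64$)
$\left(R + \frac{u{\left(6 \right)}}{27}\right)^{2} = \left(64 + \frac{2 \cdot 6 \left(6 + 6\right)}{27}\right)^{2} = \left(64 + 2 \cdot 6 \cdot 12 \cdot \frac{1}{27}\right)^{2} = \left(64 + 144 \cdot \frac{1}{27}\right)^{2} = \left(64 + \frac{16}{3}\right)^{2} = \left(\frac{208}{3}\right)^{2} = \frac{43264}{9}$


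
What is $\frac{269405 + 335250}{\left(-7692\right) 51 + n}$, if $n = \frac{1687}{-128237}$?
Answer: $- \frac{77539143235}{50306350891} \approx -1.5413$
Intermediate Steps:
$n = - \frac{1687}{128237}$ ($n = 1687 \left(- \frac{1}{128237}\right) = - \frac{1687}{128237} \approx -0.013155$)
$\frac{269405 + 335250}{\left(-7692\right) 51 + n} = \frac{269405 + 335250}{\left(-7692\right) 51 - \frac{1687}{128237}} = \frac{604655}{-392292 - \frac{1687}{128237}} = \frac{604655}{- \frac{50306350891}{128237}} = 604655 \left(- \frac{128237}{50306350891}\right) = - \frac{77539143235}{50306350891}$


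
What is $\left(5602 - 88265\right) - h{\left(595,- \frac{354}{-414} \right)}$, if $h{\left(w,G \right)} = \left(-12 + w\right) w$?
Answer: $-429548$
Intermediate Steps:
$h{\left(w,G \right)} = w \left(-12 + w\right)$
$\left(5602 - 88265\right) - h{\left(595,- \frac{354}{-414} \right)} = \left(5602 - 88265\right) - 595 \left(-12 + 595\right) = -82663 - 595 \cdot 583 = -82663 - 346885 = -429548$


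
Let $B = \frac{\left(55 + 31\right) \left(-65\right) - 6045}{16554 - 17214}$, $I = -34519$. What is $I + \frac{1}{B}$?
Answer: $- \frac{80325581}{2327} \approx -34519.0$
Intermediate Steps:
$B = \frac{2327}{132}$ ($B = \frac{86 \left(-65\right) - 6045}{-660} = \left(-5590 - 6045\right) \left(- \frac{1}{660}\right) = \left(-11635\right) \left(- \frac{1}{660}\right) = \frac{2327}{132} \approx 17.629$)
$I + \frac{1}{B} = -34519 + \frac{1}{\frac{2327}{132}} = -34519 + \frac{132}{2327} = - \frac{80325581}{2327}$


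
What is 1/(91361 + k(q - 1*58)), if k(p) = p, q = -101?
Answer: 1/91202 ≈ 1.0965e-5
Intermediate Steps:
1/(91361 + k(q - 1*58)) = 1/(91361 + (-101 - 1*58)) = 1/(91361 + (-101 - 58)) = 1/(91361 - 159) = 1/91202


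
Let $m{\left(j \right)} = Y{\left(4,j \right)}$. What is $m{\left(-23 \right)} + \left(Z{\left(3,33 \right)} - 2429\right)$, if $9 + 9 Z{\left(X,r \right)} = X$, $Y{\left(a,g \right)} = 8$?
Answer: $- \frac{7265}{3} \approx -2421.7$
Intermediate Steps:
$m{\left(j \right)} = 8$
$Z{\left(X,r \right)} = -1 + \frac{X}{9}$
$m{\left(-23 \right)} + \left(Z{\left(3,33 \right)} - 2429\right) = 8 + \left(\left(-1 + \frac{1}{9} \cdot 3\right) - 2429\right) = 8 + \left(\left(-1 + \frac{1}{3}\right) - 2429\right) = 8 - \frac{7289}{3} = - \frac{7265}{3}$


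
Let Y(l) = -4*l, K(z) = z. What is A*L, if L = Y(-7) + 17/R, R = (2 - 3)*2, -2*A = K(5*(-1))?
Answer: 195/4 ≈ 48.750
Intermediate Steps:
A = 5/2 (A = -5*(-1)/2 = -½*(-5) = 5/2 ≈ 2.5000)
R = -2 (R = -1*2 = -2)
L = 39/2 (L = -4*(-7) + 17/(-2) = 28 + 17*(-½) = 28 - 17/2 = 39/2 ≈ 19.500)
A*L = (5/2)*(39/2) = 195/4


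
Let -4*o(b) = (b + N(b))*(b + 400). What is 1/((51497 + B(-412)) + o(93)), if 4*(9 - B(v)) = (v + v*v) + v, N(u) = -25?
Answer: 1/895 ≈ 0.0011173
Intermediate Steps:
B(v) = 9 - v/2 - v²/4 (B(v) = 9 - ((v + v*v) + v)/4 = 9 - ((v + v²) + v)/4 = 9 - (v² + 2*v)/4 = 9 + (-v/2 - v²/4) = 9 - v/2 - v²/4)
o(b) = -(-25 + b)*(400 + b)/4 (o(b) = -(b - 25)*(b + 400)/4 = -(-25 + b)*(400 + b)/4)
1/((51497 + B(-412)) + o(93)) = 1/((51497 + (9 - ½*(-412) - ¼*(-412)²)) + (2500 - 375/4*93 - ¼*93²)) = 1/((51497 + (9 + 206 - ¼*169744)) + (2500 - 34875/4 - ¼*8649)) = 1/((51497 + (9 + 206 - 42436)) + (2500 - 34875/4 - 8649/4)) = 1/((51497 - 42221) - 8381) = 1/(9276 - 8381) = 1/895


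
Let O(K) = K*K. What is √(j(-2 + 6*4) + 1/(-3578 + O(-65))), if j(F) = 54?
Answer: √22605533/647 ≈ 7.3486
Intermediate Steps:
O(K) = K²
√(j(-2 + 6*4) + 1/(-3578 + O(-65))) = √(54 + 1/(-3578 + (-65)²)) = √(54 + 1/(-3578 + 4225)) = √(54 + 1/647) = √(34939/647) = √22605533/647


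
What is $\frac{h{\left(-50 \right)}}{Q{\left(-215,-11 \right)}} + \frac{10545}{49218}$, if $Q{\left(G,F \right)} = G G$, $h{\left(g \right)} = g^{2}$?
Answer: $\frac{8139835}{30334694} \approx 0.26833$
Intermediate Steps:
$Q{\left(G,F \right)} = G^{2}$
$\frac{h{\left(-50 \right)}}{Q{\left(-215,-11 \right)}} + \frac{10545}{49218} = \frac{\left(-50\right)^{2}}{\left(-215\right)^{2}} + \frac{10545}{49218} = \frac{2500}{46225} + 10545 \cdot \frac{1}{49218} = 2500 \cdot \frac{1}{46225} + \frac{3515}{16406} = \frac{100}{1849} + \frac{3515}{16406} = \frac{8139835}{30334694}$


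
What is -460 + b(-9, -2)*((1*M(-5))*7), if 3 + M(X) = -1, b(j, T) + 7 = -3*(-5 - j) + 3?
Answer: -12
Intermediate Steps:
b(j, T) = 11 + 3*j (b(j, T) = -7 + (-3*(-5 - j) + 3) = -7 + ((15 + 3*j) + 3) = -7 + (18 + 3*j) = 11 + 3*j)
M(X) = -4 (M(X) = -3 - 1 = -4)
-460 + b(-9, -2)*((1*M(-5))*7) = -460 + (11 + 3*(-9))*((1*(-4))*7) = -460 + (11 - 27)*(-4*7) = -460 - 16*(-28) = -460 + 448 = -12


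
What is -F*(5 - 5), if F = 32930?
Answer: 0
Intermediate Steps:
-F*(5 - 5) = -32930*(5 - 5) = -32930*0 = -1*0 = 0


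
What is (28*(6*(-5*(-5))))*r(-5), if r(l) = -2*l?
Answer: 42000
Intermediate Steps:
(28*(6*(-5*(-5))))*r(-5) = (28*(6*(-5*(-5))))*(-2*(-5)) = (28*(6*25))*10 = (28*150)*10 = 4200*10 = 42000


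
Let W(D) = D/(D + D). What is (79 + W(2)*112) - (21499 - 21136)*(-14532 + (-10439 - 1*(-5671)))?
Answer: 7006035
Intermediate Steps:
W(D) = ½ (W(D) = D/((2*D)) = (1/(2*D))*D = ½)
(79 + W(2)*112) - (21499 - 21136)*(-14532 + (-10439 - 1*(-5671))) = (79 + (½)*112) - (21499 - 21136)*(-14532 + (-10439 - 1*(-5671))) = (79 + 56) - 363*(-14532 + (-10439 + 5671)) = 135 - 363*(-14532 - 4768) = 135 - 363*(-19300) = 135 - 1*(-7005900) = 135 + 7005900 = 7006035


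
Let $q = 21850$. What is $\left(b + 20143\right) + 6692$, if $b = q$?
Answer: $48685$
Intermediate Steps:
$b = 21850$
$\left(b + 20143\right) + 6692 = \left(21850 + 20143\right) + 6692 = 41993 + 6692 = 48685$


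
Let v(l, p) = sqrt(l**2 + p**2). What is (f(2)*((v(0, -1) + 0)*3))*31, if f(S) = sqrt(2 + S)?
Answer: 186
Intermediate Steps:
(f(2)*((v(0, -1) + 0)*3))*31 = (sqrt(2 + 2)*((sqrt(0**2 + (-1)**2) + 0)*3))*31 = (sqrt(4)*((sqrt(0 + 1) + 0)*3))*31 = (2*((sqrt(1) + 0)*3))*31 = (2*((1 + 0)*3))*31 = (2*(1*3))*31 = (2*3)*31 = 6*31 = 186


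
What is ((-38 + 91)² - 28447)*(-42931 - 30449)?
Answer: 1881316440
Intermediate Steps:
((-38 + 91)² - 28447)*(-42931 - 30449) = (53² - 28447)*(-73380) = (2809 - 28447)*(-73380) = -25638*(-73380) = 1881316440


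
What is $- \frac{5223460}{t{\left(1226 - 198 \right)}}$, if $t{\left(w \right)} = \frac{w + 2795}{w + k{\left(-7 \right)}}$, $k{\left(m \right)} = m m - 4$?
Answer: $- \frac{5604772580}{3823} \approx -1.4661 \cdot 10^{6}$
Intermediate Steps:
$k{\left(m \right)} = -4 + m^{2}$ ($k{\left(m \right)} = m^{2} - 4 = -4 + m^{2}$)
$t{\left(w \right)} = \frac{2795 + w}{45 + w}$ ($t{\left(w \right)} = \frac{w + 2795}{w - \left(4 - \left(-7\right)^{2}\right)} = \frac{2795 + w}{w + \left(-4 + 49\right)} = \frac{2795 + w}{w + 45} = \frac{2795 + w}{45 + w}$)
$- \frac{5223460}{t{\left(1226 - 198 \right)}} = - \frac{5223460}{\frac{1}{45 + \left(1226 - 198\right)} \left(2795 + \left(1226 - 198\right)\right)} = - \frac{5223460}{\frac{1}{45 + 1028} \left(2795 + 1028\right)} = - \frac{5223460}{\frac{1}{1073} \cdot 3823} = - \frac{5223460}{\frac{3823}{1073}} = \left(-5223460\right) \frac{1073}{3823} = - \frac{5604772580}{3823}$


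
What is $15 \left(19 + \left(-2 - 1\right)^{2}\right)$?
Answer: $420$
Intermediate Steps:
$15 \left(19 + \left(-2 - 1\right)^{2}\right) = 15 \left(19 + \left(-3\right)^{2}\right) = 15 \left(19 + 9\right) = 15 \cdot 28 = 420$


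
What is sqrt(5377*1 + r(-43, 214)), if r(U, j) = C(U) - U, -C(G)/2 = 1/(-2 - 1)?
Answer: sqrt(48786)/3 ≈ 73.625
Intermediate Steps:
C(G) = 2/3 (C(G) = -2/(-2 - 1) = -2/(-3) = -2*(-1/3) = 2/3)
r(U, j) = 2/3 - U
sqrt(5377*1 + r(-43, 214)) = sqrt(5377*1 + (2/3 - 1*(-43))) = sqrt(5377 + (2/3 + 43)) = sqrt(5377 + 131/3) = sqrt(16262/3) = sqrt(48786)/3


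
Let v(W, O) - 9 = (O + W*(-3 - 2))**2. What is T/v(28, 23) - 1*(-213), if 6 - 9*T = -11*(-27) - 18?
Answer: 8752931/41094 ≈ 213.00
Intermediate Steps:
T = -91/3 (T = 2/3 - (-11*(-27) - 18)/9 = 2/3 - (297 - 18)/9 = 2/3 - 1/9*279 = 2/3 - 31 = -91/3 ≈ -30.333)
v(W, O) = 9 + (O - 5*W)**2 (v(W, O) = 9 + (O + W*(-3 - 2))**2 = 9 + (O + W*(-5))**2 = 9 + (O - 5*W)**2)
T/v(28, 23) - 1*(-213) = -91/(3*(9 + (23 - 5*28)**2)) - 1*(-213) = -91/(3*(9 + (23 - 140)**2)) + 213 = -91/(3*(9 + (-117)**2)) + 213 = -91/(3*(9 + 13689)) + 213 = -91/3/13698 + 213 = -91/3*1/13698 + 213 = -91/41094 + 213 = 8752931/41094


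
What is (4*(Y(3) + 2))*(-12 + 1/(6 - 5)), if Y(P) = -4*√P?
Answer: -88 + 176*√3 ≈ 216.84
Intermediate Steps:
(4*(Y(3) + 2))*(-12 + 1/(6 - 5)) = (4*(-4*√3 + 2))*(-12 + 1/(6 - 5)) = (4*(2 - 4*√3))*(-12 + 1/1) = (8 - 16*√3)*(-12 + 1) = (8 - 16*√3)*(-11) = -88 + 176*√3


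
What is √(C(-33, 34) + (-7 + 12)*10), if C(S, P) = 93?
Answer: √143 ≈ 11.958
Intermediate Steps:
√(C(-33, 34) + (-7 + 12)*10) = √(93 + (-7 + 12)*10) = √(93 + 5*10) = √(93 + 50) = √143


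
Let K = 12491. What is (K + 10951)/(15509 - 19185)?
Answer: -11721/1838 ≈ -6.3770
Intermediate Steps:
(K + 10951)/(15509 - 19185) = (12491 + 10951)/(15509 - 19185) = 23442/(-3676) = 23442*(-1/3676) = -11721/1838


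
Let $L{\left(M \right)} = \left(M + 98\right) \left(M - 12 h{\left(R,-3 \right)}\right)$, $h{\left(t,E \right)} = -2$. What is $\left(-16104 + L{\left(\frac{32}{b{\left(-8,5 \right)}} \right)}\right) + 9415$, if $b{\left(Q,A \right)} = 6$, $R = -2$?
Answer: $- \frac{32921}{9} \approx -3657.9$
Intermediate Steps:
$L{\left(M \right)} = \left(24 + M\right) \left(98 + M\right)$ ($L{\left(M \right)} = \left(M + 98\right) \left(M - -24\right) = \left(98 + M\right) \left(M + 24\right) = \left(98 + M\right) \left(24 + M\right) = \left(24 + M\right) \left(98 + M\right)$)
$\left(-16104 + L{\left(\frac{32}{b{\left(-8,5 \right)}} \right)}\right) + 9415 = \left(-16104 + \left(2352 + \left(\frac{32}{6}\right)^{2} + 122 \cdot \frac{32}{6}\right)\right) + 9415 = \left(-16104 + \left(2352 + \left(32 \cdot \frac{1}{6}\right)^{2} + 122 \cdot 32 \cdot \frac{1}{6}\right)\right) + 9415 = \left(-16104 + \left(2352 + \left(\frac{16}{3}\right)^{2} + 122 \cdot \frac{16}{3}\right)\right) + 9415 = \left(-16104 + \left(2352 + \frac{256}{9} + \frac{1952}{3}\right)\right) + 9415 = \left(-16104 + \frac{27280}{9}\right) + 9415 = - \frac{117656}{9} + 9415 = - \frac{32921}{9}$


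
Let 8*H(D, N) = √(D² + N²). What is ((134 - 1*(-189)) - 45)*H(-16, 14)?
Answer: 139*√113/2 ≈ 738.79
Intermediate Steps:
H(D, N) = √(D² + N²)/8
((134 - 1*(-189)) - 45)*H(-16, 14) = ((134 - 1*(-189)) - 45)*(√((-16)² + 14²)/8) = ((134 + 189) - 45)*(√(256 + 196)/8) = (323 - 45)*(√452/8) = 278*((2*√113)/8) = 278*(√113/4) = 139*√113/2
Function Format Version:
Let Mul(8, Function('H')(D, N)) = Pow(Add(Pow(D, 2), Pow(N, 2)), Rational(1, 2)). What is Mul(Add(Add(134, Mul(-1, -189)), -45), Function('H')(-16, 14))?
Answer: Mul(Rational(139, 2), Pow(113, Rational(1, 2))) ≈ 738.79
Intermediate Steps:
Function('H')(D, N) = Mul(Rational(1, 8), Pow(Add(Pow(D, 2), Pow(N, 2)), Rational(1, 2)))
Mul(Add(Add(134, Mul(-1, -189)), -45), Function('H')(-16, 14)) = Mul(Add(Add(134, Mul(-1, -189)), -45), Mul(Rational(1, 8), Pow(Add(Pow(-16, 2), Pow(14, 2)), Rational(1, 2)))) = Mul(Add(Add(134, 189), -45), Mul(Rational(1, 8), Pow(Add(256, 196), Rational(1, 2)))) = Mul(Add(323, -45), Mul(Rational(1, 8), Pow(452, Rational(1, 2)))) = Mul(278, Mul(Rational(1, 8), Mul(2, Pow(113, Rational(1, 2))))) = Mul(278, Mul(Rational(1, 4), Pow(113, Rational(1, 2)))) = Mul(Rational(139, 2), Pow(113, Rational(1, 2)))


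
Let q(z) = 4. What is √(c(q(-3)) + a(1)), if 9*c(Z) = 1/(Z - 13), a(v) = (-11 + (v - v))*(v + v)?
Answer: I*√1783/9 ≈ 4.6917*I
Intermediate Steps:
a(v) = -22*v (a(v) = (-11 + 0)*(2*v) = -22*v)
c(Z) = 1/(9*(-13 + Z)) (c(Z) = 1/(9*(Z - 13)) = 1/(9*(-13 + Z)))
√(c(q(-3)) + a(1)) = √(1/(9*(-13 + 4)) - 22*1) = √((⅑)/(-9) - 22) = √((⅑)*(-⅑) - 22) = √(-1/81 - 22) = √(-1783/81) = I*√1783/9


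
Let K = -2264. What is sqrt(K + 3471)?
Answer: sqrt(1207) ≈ 34.742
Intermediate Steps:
sqrt(K + 3471) = sqrt(-2264 + 3471) = sqrt(1207)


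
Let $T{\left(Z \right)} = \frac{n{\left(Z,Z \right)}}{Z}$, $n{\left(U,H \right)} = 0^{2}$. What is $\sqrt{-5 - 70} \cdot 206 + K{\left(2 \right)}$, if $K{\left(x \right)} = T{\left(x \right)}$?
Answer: $1030 i \sqrt{3} \approx 1784.0 i$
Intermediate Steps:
$n{\left(U,H \right)} = 0$
$T{\left(Z \right)} = 0$ ($T{\left(Z \right)} = \frac{0}{Z} = 0$)
$K{\left(x \right)} = 0$
$\sqrt{-5 - 70} \cdot 206 + K{\left(2 \right)} = \sqrt{-5 - 70} \cdot 206 + 0 = \sqrt{-75} \cdot 206 + 0 = 5 i \sqrt{3} \cdot 206 + 0 = 1030 i \sqrt{3} + 0 = 1030 i \sqrt{3}$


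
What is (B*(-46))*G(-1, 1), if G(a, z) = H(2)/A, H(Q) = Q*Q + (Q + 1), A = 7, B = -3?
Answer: 138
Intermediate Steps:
H(Q) = 1 + Q + Q**2 (H(Q) = Q**2 + (1 + Q) = 1 + Q + Q**2)
G(a, z) = 1 (G(a, z) = (1 + 2 + 2**2)/7 = (1 + 2 + 4)*(1/7) = 7*(1/7) = 1)
(B*(-46))*G(-1, 1) = -3*(-46)*1 = 138*1 = 138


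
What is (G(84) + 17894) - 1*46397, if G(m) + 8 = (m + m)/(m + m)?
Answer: -28510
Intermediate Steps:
G(m) = -7 (G(m) = -8 + (m + m)/(m + m) = -8 + (2*m)/((2*m)) = -8 + (2*m)*(1/(2*m)) = -8 + 1 = -7)
(G(84) + 17894) - 1*46397 = (-7 + 17894) - 1*46397 = 17887 - 46397 = -28510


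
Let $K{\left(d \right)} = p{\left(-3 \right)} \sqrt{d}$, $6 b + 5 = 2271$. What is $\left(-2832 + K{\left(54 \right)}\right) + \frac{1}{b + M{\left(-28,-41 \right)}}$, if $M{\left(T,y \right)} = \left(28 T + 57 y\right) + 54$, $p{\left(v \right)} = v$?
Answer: $- \frac{22848579}{8068} - 9 \sqrt{6} \approx -2854.0$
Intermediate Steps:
$b = \frac{1133}{3}$ ($b = - \frac{5}{6} + \frac{1}{6} \cdot 2271 = - \frac{5}{6} + \frac{757}{2} = \frac{1133}{3} \approx 377.67$)
$M{\left(T,y \right)} = 54 + 28 T + 57 y$
$K{\left(d \right)} = - 3 \sqrt{d}$
$\left(-2832 + K{\left(54 \right)}\right) + \frac{1}{b + M{\left(-28,-41 \right)}} = \left(-2832 - 3 \sqrt{54}\right) + \frac{1}{\frac{1133}{3} + \left(54 + 28 \left(-28\right) + 57 \left(-41\right)\right)} = \left(-2832 - 3 \cdot 3 \sqrt{6}\right) + \frac{1}{\frac{1133}{3} - 3067} = \left(-2832 - 9 \sqrt{6}\right) + \frac{1}{\frac{1133}{3} - 3067} = \left(-2832 - 9 \sqrt{6}\right) + \frac{1}{- \frac{8068}{3}} = \left(-2832 - 9 \sqrt{6}\right) - \frac{3}{8068} = - \frac{22848579}{8068} - 9 \sqrt{6}$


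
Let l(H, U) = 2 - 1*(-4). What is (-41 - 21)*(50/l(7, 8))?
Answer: -1550/3 ≈ -516.67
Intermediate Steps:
l(H, U) = 6 (l(H, U) = 2 + 4 = 6)
(-41 - 21)*(50/l(7, 8)) = (-41 - 21)*(50/6) = -3100/6 = -62*25/3 = -1550/3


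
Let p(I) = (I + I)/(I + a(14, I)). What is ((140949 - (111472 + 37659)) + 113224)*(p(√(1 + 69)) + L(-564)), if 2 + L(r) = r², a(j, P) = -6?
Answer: 568032262056/17 + 630252*√70/17 ≈ 3.3414e+10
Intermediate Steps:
L(r) = -2 + r²
p(I) = 2*I/(-6 + I) (p(I) = (I + I)/(I - 6) = (2*I)/(-6 + I) = 2*I/(-6 + I))
((140949 - (111472 + 37659)) + 113224)*(p(√(1 + 69)) + L(-564)) = ((140949 - (111472 + 37659)) + 113224)*(2*√(1 + 69)/(-6 + √(1 + 69)) + (-2 + (-564)²)) = ((140949 - 1*149131) + 113224)*(2*√70/(-6 + √70) + (-2 + 318096)) = ((140949 - 149131) + 113224)*(2*√70/(-6 + √70) + 318094) = (-8182 + 113224)*(318094 + 2*√70/(-6 + √70)) = 105042*(318094 + 2*√70/(-6 + √70)) = 33413229948 + 210084*√70/(-6 + √70)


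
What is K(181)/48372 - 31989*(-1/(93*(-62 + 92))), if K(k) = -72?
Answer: 42976973/3748830 ≈ 11.464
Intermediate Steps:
K(181)/48372 - 31989*(-1/(93*(-62 + 92))) = -72/48372 - 31989*(-1/(93*(-62 + 92))) = -72*1/48372 - 31989/((-93*30)) = -6/4031 - 31989/(-2790) = -6/4031 - 31989*(-1/2790) = -6/4031 + 10663/930 = 42976973/3748830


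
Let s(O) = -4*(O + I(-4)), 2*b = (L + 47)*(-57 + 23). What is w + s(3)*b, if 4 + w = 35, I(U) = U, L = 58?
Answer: -7109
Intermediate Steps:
w = 31 (w = -4 + 35 = 31)
b = -1785 (b = ((58 + 47)*(-57 + 23))/2 = (105*(-34))/2 = (½)*(-3570) = -1785)
s(O) = 16 - 4*O (s(O) = -4*(O - 4) = -4*(-4 + O) = 16 - 4*O)
w + s(3)*b = 31 + (16 - 4*3)*(-1785) = 31 + (16 - 12)*(-1785) = 31 + 4*(-1785) = 31 - 7140 = -7109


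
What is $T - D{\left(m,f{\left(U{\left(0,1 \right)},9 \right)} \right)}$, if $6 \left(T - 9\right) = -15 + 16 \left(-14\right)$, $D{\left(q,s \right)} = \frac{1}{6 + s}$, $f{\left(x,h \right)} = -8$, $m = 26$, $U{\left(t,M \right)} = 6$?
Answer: $- \frac{91}{3} \approx -30.333$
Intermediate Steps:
$T = - \frac{185}{6}$ ($T = 9 + \frac{-15 + 16 \left(-14\right)}{6} = 9 + \frac{-15 - 224}{6} = 9 + \frac{1}{6} \left(-239\right) = 9 - \frac{239}{6} = - \frac{185}{6} \approx -30.833$)
$T - D{\left(m,f{\left(U{\left(0,1 \right)},9 \right)} \right)} = - \frac{185}{6} - \frac{1}{6 - 8} = - \frac{185}{6} - \frac{1}{-2} = - \frac{185}{6} - - \frac{1}{2} = - \frac{185}{6} + \frac{1}{2} = - \frac{91}{3}$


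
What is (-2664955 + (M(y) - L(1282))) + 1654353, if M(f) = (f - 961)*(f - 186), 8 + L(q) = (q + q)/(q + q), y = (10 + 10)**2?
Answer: -1130649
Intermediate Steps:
y = 400 (y = 20**2 = 400)
L(q) = -7 (L(q) = -8 + (q + q)/(q + q) = -8 + (2*q)/((2*q)) = -8 + (2*q)*(1/(2*q)) = -8 + 1 = -7)
M(f) = (-961 + f)*(-186 + f)
(-2664955 + (M(y) - L(1282))) + 1654353 = (-2664955 + ((178746 + 400**2 - 1147*400) - 1*(-7))) + 1654353 = (-2664955 + ((178746 + 160000 - 458800) + 7)) + 1654353 = (-2664955 + (-120054 + 7)) + 1654353 = (-2664955 - 120047) + 1654353 = -2785002 + 1654353 = -1130649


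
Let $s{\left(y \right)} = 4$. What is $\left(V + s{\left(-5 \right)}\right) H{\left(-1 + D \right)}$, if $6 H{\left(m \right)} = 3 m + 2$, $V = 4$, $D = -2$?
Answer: $- \frac{28}{3} \approx -9.3333$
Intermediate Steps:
$H{\left(m \right)} = \frac{1}{3} + \frac{m}{2}$ ($H{\left(m \right)} = \frac{3 m + 2}{6} = \frac{2 + 3 m}{6} = \frac{1}{3} + \frac{m}{2}$)
$\left(V + s{\left(-5 \right)}\right) H{\left(-1 + D \right)} = \left(4 + 4\right) \left(\frac{1}{3} + \frac{-1 - 2}{2}\right) = 8 \left(\frac{1}{3} + \frac{1}{2} \left(-3\right)\right) = 8 \left(\frac{1}{3} - \frac{3}{2}\right) = 8 \left(- \frac{7}{6}\right) = - \frac{28}{3}$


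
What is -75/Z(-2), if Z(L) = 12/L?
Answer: 25/2 ≈ 12.500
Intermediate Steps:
-75/Z(-2) = -75/(12/(-2)) = -75/(12*(-½)) = -75/(-6) = -75*(-⅙) = 25/2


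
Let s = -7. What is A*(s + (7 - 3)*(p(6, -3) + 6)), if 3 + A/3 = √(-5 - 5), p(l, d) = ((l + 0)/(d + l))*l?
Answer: -585 + 195*I*√10 ≈ -585.0 + 616.64*I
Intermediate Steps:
p(l, d) = l²/(d + l) (p(l, d) = (l/(d + l))*l = l²/(d + l))
A = -9 + 3*I*√10 (A = -9 + 3*√(-5 - 5) = -9 + 3*√(-10) = -9 + 3*(I*√10) = -9 + 3*I*√10 ≈ -9.0 + 9.4868*I)
A*(s + (7 - 3)*(p(6, -3) + 6)) = (-9 + 3*I*√10)*(-7 + (7 - 3)*(6²/(-3 + 6) + 6)) = (-9 + 3*I*√10)*(-7 + 4*(36/3 + 6)) = (-9 + 3*I*√10)*(-7 + 4*(36*(⅓) + 6)) = (-9 + 3*I*√10)*(-7 + 4*(12 + 6)) = (-9 + 3*I*√10)*(-7 + 4*18) = (-9 + 3*I*√10)*(-7 + 72) = (-9 + 3*I*√10)*65 = -585 + 195*I*√10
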